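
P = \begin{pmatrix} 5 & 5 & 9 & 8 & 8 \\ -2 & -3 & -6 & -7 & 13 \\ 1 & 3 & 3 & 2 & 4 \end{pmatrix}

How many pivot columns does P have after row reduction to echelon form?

3

Row reduce to echelon form.
R2 ← R2 + (2/5)·R1: [0, -1, -12/5, -19/5, 81/5]
R3 ← R3 − (1/5)·R1: [0, 2, 6/5, 2/5, 12/5]
R3 ← R3 + (2)·R2: [0, 0, -18/5, -36/5, 174/5]
Echelon form has 3 nonzero rows, so rank(P) = 3.
Each nonzero row contributes one pivot column: 3 pivot columns.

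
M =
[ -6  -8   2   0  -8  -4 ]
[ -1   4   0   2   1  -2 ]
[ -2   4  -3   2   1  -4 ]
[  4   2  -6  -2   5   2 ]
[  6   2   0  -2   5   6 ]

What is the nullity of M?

3

Row reduce to echelon form.
R2 ← R2 − (1/6)·R1: [0, 16/3, -1/3, 2, 7/3, -4/3]
R3 ← R3 − (1/3)·R1: [0, 20/3, -11/3, 2, 11/3, -8/3]
R4 ← R4 + (2/3)·R1: [0, -10/3, -14/3, -2, -1/3, -2/3]
R5 ← R5 + R1: [0, -6, 2, -2, -3, 2]
R3 ← R3 − (5/4)·R2: [0, 0, -13/4, -1/2, 3/4, -1]
R4 ← R4 + (5/8)·R2: [0, 0, -39/8, -3/4, 9/8, -3/2]
R5 ← R5 + (9/8)·R2: [0, 0, 13/8, 1/4, -3/8, 1/2]
R4 ← R4 − (3/2)·R3: [0, 0, 0, 0, 0, 0]
R5 ← R5 + (1/2)·R3: [0, 0, 0, 0, 0, 0]
3 nonzero rows, so rank(M) = 3.
M has 6 columns; by rank–nullity, nullity = 6 − 3 = 3.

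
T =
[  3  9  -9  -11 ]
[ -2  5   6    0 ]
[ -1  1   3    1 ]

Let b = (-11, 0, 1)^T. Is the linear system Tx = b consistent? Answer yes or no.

Row reduce the augmented matrix [T | b].
R2 ← R2 + (2/3)·R1: [0, 11, 0, -22/3, -22/3]
R3 ← R3 + (1/3)·R1: [0, 4, 0, -8/3, -8/3]
R3 ← R3 − (4/11)·R2: [0, 0, 0, 0, 0]
The echelon form has 2 nonzero rows, and every pivot lies in the first 4 columns, so rank(T) = rank([T|b]) = 2.
The system is consistent.

yes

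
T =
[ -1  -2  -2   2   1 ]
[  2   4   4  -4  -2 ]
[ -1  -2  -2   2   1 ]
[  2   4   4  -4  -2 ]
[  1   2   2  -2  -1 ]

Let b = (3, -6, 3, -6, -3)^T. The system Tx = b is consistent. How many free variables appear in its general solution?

4

Row reduce the augmented matrix [T | b].
R2 ← R2 + (2)·R1: [0, 0, 0, 0, 0, 0]
R3 ← R3 − R1: [0, 0, 0, 0, 0, 0]
R4 ← R4 + (2)·R1: [0, 0, 0, 0, 0, 0]
R5 ← R5 + R1: [0, 0, 0, 0, 0, 0]
The echelon form has 1 nonzero rows, and every pivot lies in the first 5 columns, so rank(T) = rank([T|b]) = 1.
The system is consistent.
Free variables = (unknowns) − (rank) = 5 − 1 = 4.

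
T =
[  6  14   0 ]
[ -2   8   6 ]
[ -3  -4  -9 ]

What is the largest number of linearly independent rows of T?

Row reduce to echelon form.
R2 ← R2 + (1/3)·R1: [0, 38/3, 6]
R3 ← R3 + (1/2)·R1: [0, 3, -9]
R3 ← R3 − (9/38)·R2: [0, 0, -198/19]
Echelon form has 3 nonzero rows, so rank(T) = 3.
The rank gives the maximum number of linearly independent rows: 3.

3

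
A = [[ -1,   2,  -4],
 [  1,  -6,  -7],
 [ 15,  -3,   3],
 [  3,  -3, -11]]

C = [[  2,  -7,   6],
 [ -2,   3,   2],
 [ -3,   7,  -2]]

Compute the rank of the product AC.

First compute AC:
[[  6, -15,   6],
 [ 35, -74,   8],
 [ 27, -93,  78],
 [ 45, -107,  34]]
Now row reduce the product.
R2 ← R2 − (35/6)·R1: [0, 27/2, -27]
R3 ← R3 − (9/2)·R1: [0, -51/2, 51]
R4 ← R4 − (15/2)·R1: [0, 11/2, -11]
R3 ← R3 + (17/9)·R2: [0, 0, 0]
R4 ← R4 − (11/27)·R2: [0, 0, 0]
2 nonzero rows, so rank(AC) = 2.

2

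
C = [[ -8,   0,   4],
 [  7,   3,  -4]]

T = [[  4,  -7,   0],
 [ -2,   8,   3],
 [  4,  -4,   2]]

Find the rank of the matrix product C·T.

2

First compute CT:
[[-16,  40,   8],
 [  6,  -9,   1]]
Now row reduce the product.
R2 ← R2 + (3/8)·R1: [0, 6, 4]
2 nonzero rows, so rank(CT) = 2.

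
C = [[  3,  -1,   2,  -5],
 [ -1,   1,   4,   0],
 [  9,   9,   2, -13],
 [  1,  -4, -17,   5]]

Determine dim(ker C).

0

Row reduce to echelon form.
R2 ← R2 + (1/3)·R1: [0, 2/3, 14/3, -5/3]
R3 ← R3 − (3)·R1: [0, 12, -4, 2]
R4 ← R4 − (1/3)·R1: [0, -11/3, -53/3, 20/3]
R3 ← R3 − (18)·R2: [0, 0, -88, 32]
R4 ← R4 + (11/2)·R2: [0, 0, 8, -5/2]
R4 ← R4 + (1/11)·R3: [0, 0, 0, 9/22]
4 nonzero rows, so rank(C) = 4.
C has 4 columns; by rank–nullity, nullity = 4 − 4 = 0.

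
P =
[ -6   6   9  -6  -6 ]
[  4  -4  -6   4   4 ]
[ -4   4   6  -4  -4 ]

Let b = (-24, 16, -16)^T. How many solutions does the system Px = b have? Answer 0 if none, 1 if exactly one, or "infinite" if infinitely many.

Row reduce the augmented matrix [P | b].
R2 ← R2 + (2/3)·R1: [0, 0, 0, 0, 0, 0]
R3 ← R3 − (2/3)·R1: [0, 0, 0, 0, 0, 0]
The echelon form has 1 nonzero rows, and every pivot lies in the first 5 columns, so rank(P) = rank([P|b]) = 1.
The system is consistent.
rank = 1 < 5 unknowns, so there are infinitely many solutions.

infinite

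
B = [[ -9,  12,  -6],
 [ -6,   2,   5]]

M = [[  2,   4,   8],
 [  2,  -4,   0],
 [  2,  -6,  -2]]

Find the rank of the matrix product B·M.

2

First compute BM:
[[ -6, -48, -60],
 [  2, -62, -58]]
Now row reduce the product.
R2 ← R2 + (1/3)·R1: [0, -78, -78]
2 nonzero rows, so rank(BM) = 2.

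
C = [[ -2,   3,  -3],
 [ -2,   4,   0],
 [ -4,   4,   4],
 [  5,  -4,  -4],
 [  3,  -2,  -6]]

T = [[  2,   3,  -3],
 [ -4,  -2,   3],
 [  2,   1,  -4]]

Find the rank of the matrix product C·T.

3

First compute CT:
[[-22, -15,  27],
 [-20, -14,  18],
 [-16, -16,   8],
 [ 18,  19, -11],
 [  2,   7,   9]]
Now row reduce the product.
R2 ← R2 − (10/11)·R1: [0, -4/11, -72/11]
R3 ← R3 − (8/11)·R1: [0, -56/11, -128/11]
R4 ← R4 + (9/11)·R1: [0, 74/11, 122/11]
R5 ← R5 + (1/11)·R1: [0, 62/11, 126/11]
R3 ← R3 − (14)·R2: [0, 0, 80]
R4 ← R4 + (37/2)·R2: [0, 0, -110]
R5 ← R5 + (31/2)·R2: [0, 0, -90]
R4 ← R4 + (11/8)·R3: [0, 0, 0]
R5 ← R5 + (9/8)·R3: [0, 0, 0]
3 nonzero rows, so rank(CT) = 3.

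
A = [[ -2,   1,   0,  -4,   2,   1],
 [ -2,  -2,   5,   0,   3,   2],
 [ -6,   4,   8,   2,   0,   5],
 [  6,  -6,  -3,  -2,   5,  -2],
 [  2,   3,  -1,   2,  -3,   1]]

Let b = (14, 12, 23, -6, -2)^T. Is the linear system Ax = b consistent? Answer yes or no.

yes

Row reduce the augmented matrix [A | b].
R2 ← R2 − R1: [0, -3, 5, 4, 1, 1, -2]
R3 ← R3 − (3)·R1: [0, 1, 8, 14, -6, 2, -19]
R4 ← R4 + (3)·R1: [0, -3, -3, -14, 11, 1, 36]
R5 ← R5 + R1: [0, 4, -1, -2, -1, 2, 12]
R3 ← R3 + (1/3)·R2: [0, 0, 29/3, 46/3, -17/3, 7/3, -59/3]
R4 ← R4 − R2: [0, 0, -8, -18, 10, 0, 38]
R5 ← R5 + (4/3)·R2: [0, 0, 17/3, 10/3, 1/3, 10/3, 28/3]
R4 ← R4 + (24/29)·R3: [0, 0, 0, -154/29, 154/29, 56/29, 630/29]
R5 ← R5 − (17/29)·R3: [0, 0, 0, -164/29, 106/29, 57/29, 605/29]
R5 ← R5 − (82/77)·R4: [0, 0, 0, 0, -2, -1/11, -25/11]
The echelon form has 5 nonzero rows, and every pivot lies in the first 6 columns, so rank(A) = rank([A|b]) = 5.
The system is consistent.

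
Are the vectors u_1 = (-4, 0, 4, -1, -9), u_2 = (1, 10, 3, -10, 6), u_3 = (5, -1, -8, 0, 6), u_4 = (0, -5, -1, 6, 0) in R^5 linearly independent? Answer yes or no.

no

Form the matrix with these vectors as rows and row reduce.
R2 ← R2 + (1/4)·R1: [0, 10, 4, -41/4, 15/4]
R3 ← R3 + (5/4)·R1: [0, -1, -3, -5/4, -21/4]
R3 ← R3 + (1/10)·R2: [0, 0, -13/5, -91/40, -39/8]
R4 ← R4 + (1/2)·R2: [0, 0, 1, 7/8, 15/8]
R4 ← R4 + (5/13)·R3: [0, 0, 0, 0, 0]
3 nonzero rows, so the 4 vectors span a space of dimension 3.
Since 3 < 4, the vectors are linearly dependent.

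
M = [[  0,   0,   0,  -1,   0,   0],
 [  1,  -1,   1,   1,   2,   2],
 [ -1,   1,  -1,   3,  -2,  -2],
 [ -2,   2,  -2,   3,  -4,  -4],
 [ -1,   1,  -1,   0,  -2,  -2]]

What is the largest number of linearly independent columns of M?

Row reduce to echelon form.
Swap R1 ↔ R2
R3 ← R3 + R1: [0, 0, 0, 4, 0, 0]
R4 ← R4 + (2)·R1: [0, 0, 0, 5, 0, 0]
R5 ← R5 + R1: [0, 0, 0, 1, 0, 0]
R3 ← R3 + (4)·R2: [0, 0, 0, 0, 0, 0]
R4 ← R4 + (5)·R2: [0, 0, 0, 0, 0, 0]
R5 ← R5 + R2: [0, 0, 0, 0, 0, 0]
Echelon form has 2 nonzero rows, so rank(M) = 2.
The rank gives the maximum number of linearly independent columns: 2.

2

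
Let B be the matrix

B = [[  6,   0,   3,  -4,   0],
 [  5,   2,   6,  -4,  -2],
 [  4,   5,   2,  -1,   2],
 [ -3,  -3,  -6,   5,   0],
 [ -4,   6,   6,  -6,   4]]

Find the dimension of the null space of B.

1

Row reduce to echelon form.
R2 ← R2 − (5/6)·R1: [0, 2, 7/2, -2/3, -2]
R3 ← R3 − (2/3)·R1: [0, 5, 0, 5/3, 2]
R4 ← R4 + (1/2)·R1: [0, -3, -9/2, 3, 0]
R5 ← R5 + (2/3)·R1: [0, 6, 8, -26/3, 4]
R3 ← R3 − (5/2)·R2: [0, 0, -35/4, 10/3, 7]
R4 ← R4 + (3/2)·R2: [0, 0, 3/4, 2, -3]
R5 ← R5 − (3)·R2: [0, 0, -5/2, -20/3, 10]
R4 ← R4 + (3/35)·R3: [0, 0, 0, 16/7, -12/5]
R5 ← R5 − (2/7)·R3: [0, 0, 0, -160/21, 8]
R5 ← R5 + (10/3)·R4: [0, 0, 0, 0, 0]
4 nonzero rows, so rank(B) = 4.
B has 5 columns; by rank–nullity, nullity = 5 − 4 = 1.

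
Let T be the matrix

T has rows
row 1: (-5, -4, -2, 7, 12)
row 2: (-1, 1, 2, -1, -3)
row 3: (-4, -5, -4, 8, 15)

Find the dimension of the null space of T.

3

Row reduce to echelon form.
R2 ← R2 − (1/5)·R1: [0, 9/5, 12/5, -12/5, -27/5]
R3 ← R3 − (4/5)·R1: [0, -9/5, -12/5, 12/5, 27/5]
R3 ← R3 + R2: [0, 0, 0, 0, 0]
2 nonzero rows, so rank(T) = 2.
T has 5 columns; by rank–nullity, nullity = 5 − 2 = 3.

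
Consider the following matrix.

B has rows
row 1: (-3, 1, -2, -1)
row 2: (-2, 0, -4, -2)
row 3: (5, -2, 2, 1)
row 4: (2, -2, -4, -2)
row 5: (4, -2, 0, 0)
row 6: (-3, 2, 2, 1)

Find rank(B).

2

Row reduce to echelon form.
R2 ← R2 − (2/3)·R1: [0, -2/3, -8/3, -4/3]
R3 ← R3 + (5/3)·R1: [0, -1/3, -4/3, -2/3]
R4 ← R4 + (2/3)·R1: [0, -4/3, -16/3, -8/3]
R5 ← R5 + (4/3)·R1: [0, -2/3, -8/3, -4/3]
R6 ← R6 − R1: [0, 1, 4, 2]
R3 ← R3 − (1/2)·R2: [0, 0, 0, 0]
R4 ← R4 − (2)·R2: [0, 0, 0, 0]
R5 ← R5 − R2: [0, 0, 0, 0]
R6 ← R6 + (3/2)·R2: [0, 0, 0, 0]
Echelon form has 2 nonzero rows, so rank(B) = 2.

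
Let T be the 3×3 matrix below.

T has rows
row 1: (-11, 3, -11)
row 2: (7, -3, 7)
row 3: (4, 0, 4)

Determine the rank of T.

2

Row reduce to echelon form.
R2 ← R2 + (7/11)·R1: [0, -12/11, 0]
R3 ← R3 + (4/11)·R1: [0, 12/11, 0]
R3 ← R3 + R2: [0, 0, 0]
Echelon form has 2 nonzero rows, so rank(T) = 2.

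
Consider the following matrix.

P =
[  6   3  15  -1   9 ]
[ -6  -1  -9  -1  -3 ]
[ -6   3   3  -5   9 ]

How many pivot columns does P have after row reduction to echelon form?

Row reduce to echelon form.
R2 ← R2 + R1: [0, 2, 6, -2, 6]
R3 ← R3 + R1: [0, 6, 18, -6, 18]
R3 ← R3 − (3)·R2: [0, 0, 0, 0, 0]
Echelon form has 2 nonzero rows, so rank(P) = 2.
Each nonzero row contributes one pivot column: 2 pivot columns.

2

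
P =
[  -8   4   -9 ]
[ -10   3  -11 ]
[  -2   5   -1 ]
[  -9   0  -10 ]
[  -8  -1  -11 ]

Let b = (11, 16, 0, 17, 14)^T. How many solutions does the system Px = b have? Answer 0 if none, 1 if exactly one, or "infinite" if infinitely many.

Row reduce the augmented matrix [P | b].
R2 ← R2 − (5/4)·R1: [0, -2, 1/4, 9/4]
R3 ← R3 − (1/4)·R1: [0, 4, 5/4, -11/4]
R4 ← R4 − (9/8)·R1: [0, -9/2, 1/8, 37/8]
R5 ← R5 − R1: [0, -5, -2, 3]
R3 ← R3 + (2)·R2: [0, 0, 7/4, 7/4]
R4 ← R4 − (9/4)·R2: [0, 0, -7/16, -7/16]
R5 ← R5 − (5/2)·R2: [0, 0, -21/8, -21/8]
R4 ← R4 + (1/4)·R3: [0, 0, 0, 0]
R5 ← R5 + (3/2)·R3: [0, 0, 0, 0]
The echelon form has 3 nonzero rows, and every pivot lies in the first 3 columns, so rank(P) = rank([P|b]) = 3.
The system is consistent.
rank = 3 = number of unknowns, so the solution is unique.

1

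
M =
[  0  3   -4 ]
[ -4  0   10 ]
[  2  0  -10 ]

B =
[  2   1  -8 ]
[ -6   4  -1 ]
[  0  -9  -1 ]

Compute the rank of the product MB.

First compute MB:
[[-18,  48,   1],
 [ -8, -94,  22],
 [  4,  92,  -6]]
Now row reduce the product.
R2 ← R2 − (4/9)·R1: [0, -346/3, 194/9]
R3 ← R3 + (2/9)·R1: [0, 308/3, -52/9]
R3 ← R3 + (154/173)·R2: [0, 0, 2320/173]
3 nonzero rows, so rank(MB) = 3.

3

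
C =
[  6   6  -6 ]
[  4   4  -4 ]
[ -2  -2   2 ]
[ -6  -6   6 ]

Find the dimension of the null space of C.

2

Row reduce to echelon form.
R2 ← R2 − (2/3)·R1: [0, 0, 0]
R3 ← R3 + (1/3)·R1: [0, 0, 0]
R4 ← R4 + R1: [0, 0, 0]
1 nonzero row, so rank(C) = 1.
C has 3 columns; by rank–nullity, nullity = 3 − 1 = 2.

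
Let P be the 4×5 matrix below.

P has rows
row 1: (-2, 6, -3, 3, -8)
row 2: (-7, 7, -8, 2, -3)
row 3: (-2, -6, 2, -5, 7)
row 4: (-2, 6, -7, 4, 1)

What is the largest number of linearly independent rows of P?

3

Row reduce to echelon form.
R2 ← R2 − (7/2)·R1: [0, -14, 5/2, -17/2, 25]
R3 ← R3 − R1: [0, -12, 5, -8, 15]
R4 ← R4 − R1: [0, 0, -4, 1, 9]
R3 ← R3 − (6/7)·R2: [0, 0, 20/7, -5/7, -45/7]
R4 ← R4 + (7/5)·R3: [0, 0, 0, 0, 0]
Echelon form has 3 nonzero rows, so rank(P) = 3.
The rank gives the maximum number of linearly independent rows: 3.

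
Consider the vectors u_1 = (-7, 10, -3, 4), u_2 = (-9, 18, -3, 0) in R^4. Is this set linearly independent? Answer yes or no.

yes

Form the matrix with these vectors as rows and row reduce.
R2 ← R2 − (9/7)·R1: [0, 36/7, 6/7, -36/7]
2 nonzero rows, so the 2 vectors span a space of dimension 2.
Since 2 = 2, the vectors are linearly independent.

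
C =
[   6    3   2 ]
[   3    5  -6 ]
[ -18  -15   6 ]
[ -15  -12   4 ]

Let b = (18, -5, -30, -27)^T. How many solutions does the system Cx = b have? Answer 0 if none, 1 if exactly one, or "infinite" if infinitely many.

infinite

Row reduce the augmented matrix [C | b].
R2 ← R2 − (1/2)·R1: [0, 7/2, -7, -14]
R3 ← R3 + (3)·R1: [0, -6, 12, 24]
R4 ← R4 + (5/2)·R1: [0, -9/2, 9, 18]
R3 ← R3 + (12/7)·R2: [0, 0, 0, 0]
R4 ← R4 + (9/7)·R2: [0, 0, 0, 0]
The echelon form has 2 nonzero rows, and every pivot lies in the first 3 columns, so rank(C) = rank([C|b]) = 2.
The system is consistent.
rank = 2 < 3 unknowns, so there are infinitely many solutions.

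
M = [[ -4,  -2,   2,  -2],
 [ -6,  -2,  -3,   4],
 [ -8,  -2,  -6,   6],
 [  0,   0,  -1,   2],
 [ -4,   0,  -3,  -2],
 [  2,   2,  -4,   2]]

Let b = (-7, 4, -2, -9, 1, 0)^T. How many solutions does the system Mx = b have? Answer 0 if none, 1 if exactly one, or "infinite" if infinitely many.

Row reduce the augmented matrix [M | b].
R2 ← R2 − (3/2)·R1: [0, 1, -6, 7, 29/2]
R3 ← R3 − (2)·R1: [0, 2, -10, 10, 12]
R5 ← R5 − R1: [0, 2, -5, 0, 8]
R6 ← R6 + (1/2)·R1: [0, 1, -3, 1, -7/2]
R3 ← R3 − (2)·R2: [0, 0, 2, -4, -17]
R5 ← R5 − (2)·R2: [0, 0, 7, -14, -21]
R6 ← R6 − R2: [0, 0, 3, -6, -18]
R4 ← R4 + (1/2)·R3: [0, 0, 0, 0, -35/2]
R5 ← R5 − (7/2)·R3: [0, 0, 0, 0, 77/2]
R6 ← R6 − (3/2)·R3: [0, 0, 0, 0, 15/2]
R5 ← R5 + (11/5)·R4: [0, 0, 0, 0, 0]
R6 ← R6 + (3/7)·R4: [0, 0, 0, 0, 0]
The echelon form has 4 nonzero rows; the last pivot sits in the augmented column, so rank(M) = 3 but rank([M|b]) = 4.
Since the ranks differ, the system is inconsistent.
It has no solutions.

0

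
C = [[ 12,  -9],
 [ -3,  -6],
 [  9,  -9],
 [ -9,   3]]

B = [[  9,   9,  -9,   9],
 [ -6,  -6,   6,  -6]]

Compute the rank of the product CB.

1

First compute CB:
[[162, 162, -162, 162],
 [  9,   9,  -9,   9],
 [135, 135, -135, 135],
 [-99, -99,  99, -99]]
Now row reduce the product.
R2 ← R2 − (1/18)·R1: [0, 0, 0, 0]
R3 ← R3 − (5/6)·R1: [0, 0, 0, 0]
R4 ← R4 + (11/18)·R1: [0, 0, 0, 0]
1 nonzero row, so rank(CB) = 1.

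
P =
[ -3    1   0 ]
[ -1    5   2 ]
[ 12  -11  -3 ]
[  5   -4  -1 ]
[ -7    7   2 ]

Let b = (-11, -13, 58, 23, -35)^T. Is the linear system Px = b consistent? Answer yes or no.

Row reduce the augmented matrix [P | b].
R2 ← R2 − (1/3)·R1: [0, 14/3, 2, -28/3]
R3 ← R3 + (4)·R1: [0, -7, -3, 14]
R4 ← R4 + (5/3)·R1: [0, -7/3, -1, 14/3]
R5 ← R5 − (7/3)·R1: [0, 14/3, 2, -28/3]
R3 ← R3 + (3/2)·R2: [0, 0, 0, 0]
R4 ← R4 + (1/2)·R2: [0, 0, 0, 0]
R5 ← R5 − R2: [0, 0, 0, 0]
The echelon form has 2 nonzero rows, and every pivot lies in the first 3 columns, so rank(P) = rank([P|b]) = 2.
The system is consistent.

yes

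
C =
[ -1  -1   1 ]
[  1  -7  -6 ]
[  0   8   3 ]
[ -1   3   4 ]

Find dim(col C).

Row reduce to echelon form.
R2 ← R2 + R1: [0, -8, -5]
R4 ← R4 − R1: [0, 4, 3]
R3 ← R3 + R2: [0, 0, -2]
R4 ← R4 + (1/2)·R2: [0, 0, 1/2]
R4 ← R4 + (1/4)·R3: [0, 0, 0]
Echelon form has 3 nonzero rows, so rank(C) = 3.
The column space has dimension equal to the rank: 3.

3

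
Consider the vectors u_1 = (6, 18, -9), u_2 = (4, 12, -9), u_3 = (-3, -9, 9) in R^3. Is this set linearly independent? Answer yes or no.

Form the matrix with these vectors as rows and row reduce.
R2 ← R2 − (2/3)·R1: [0, 0, -3]
R3 ← R3 + (1/2)·R1: [0, 0, 9/2]
R3 ← R3 + (3/2)·R2: [0, 0, 0]
2 nonzero rows, so the 3 vectors span a space of dimension 2.
Since 2 < 3, the vectors are linearly dependent.

no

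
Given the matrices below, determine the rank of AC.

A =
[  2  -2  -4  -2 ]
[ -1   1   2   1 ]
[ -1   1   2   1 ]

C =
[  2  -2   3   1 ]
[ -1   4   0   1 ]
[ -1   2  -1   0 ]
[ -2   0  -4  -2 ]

1

First compute AC:
[[ 14, -20,  18,   4],
 [ -7,  10,  -9,  -2],
 [ -7,  10,  -9,  -2]]
Now row reduce the product.
R2 ← R2 + (1/2)·R1: [0, 0, 0, 0]
R3 ← R3 + (1/2)·R1: [0, 0, 0, 0]
1 nonzero row, so rank(AC) = 1.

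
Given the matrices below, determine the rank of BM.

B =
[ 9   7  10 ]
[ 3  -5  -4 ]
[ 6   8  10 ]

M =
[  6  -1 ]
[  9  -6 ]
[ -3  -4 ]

2

First compute BM:
[[ 87, -91],
 [-15,  43],
 [ 78, -94]]
Now row reduce the product.
R2 ← R2 + (5/29)·R1: [0, 792/29]
R3 ← R3 − (26/29)·R1: [0, -360/29]
R3 ← R3 + (5/11)·R2: [0, 0]
2 nonzero rows, so rank(BM) = 2.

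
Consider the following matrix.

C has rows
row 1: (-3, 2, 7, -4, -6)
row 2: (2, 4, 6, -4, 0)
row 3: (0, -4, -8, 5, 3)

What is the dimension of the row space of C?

Row reduce to echelon form.
R2 ← R2 + (2/3)·R1: [0, 16/3, 32/3, -20/3, -4]
R3 ← R3 + (3/4)·R2: [0, 0, 0, 0, 0]
Echelon form has 2 nonzero rows, so rank(C) = 2.
The row space has dimension equal to the rank: 2.

2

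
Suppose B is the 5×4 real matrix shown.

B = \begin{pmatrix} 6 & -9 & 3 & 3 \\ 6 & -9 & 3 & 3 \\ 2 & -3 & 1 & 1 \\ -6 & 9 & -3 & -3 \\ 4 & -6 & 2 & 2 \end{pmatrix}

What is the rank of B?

1

Row reduce to echelon form.
R2 ← R2 − R1: [0, 0, 0, 0]
R3 ← R3 − (1/3)·R1: [0, 0, 0, 0]
R4 ← R4 + R1: [0, 0, 0, 0]
R5 ← R5 − (2/3)·R1: [0, 0, 0, 0]
Echelon form has 1 nonzero row, so rank(B) = 1.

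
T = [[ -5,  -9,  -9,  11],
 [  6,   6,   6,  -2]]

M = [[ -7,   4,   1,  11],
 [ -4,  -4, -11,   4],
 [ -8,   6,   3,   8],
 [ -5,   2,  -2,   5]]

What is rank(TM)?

First compute TM:
[[ 88, -16,  45, -108],
 [-104,  32, -38, 128]]
Now row reduce the product.
R2 ← R2 + (13/11)·R1: [0, 144/11, 167/11, 4/11]
2 nonzero rows, so rank(TM) = 2.

2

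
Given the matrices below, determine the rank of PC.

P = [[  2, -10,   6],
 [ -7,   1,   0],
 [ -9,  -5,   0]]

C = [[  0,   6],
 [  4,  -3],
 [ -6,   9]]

2

First compute PC:
[[-76,  96],
 [  4, -45],
 [-20, -39]]
Now row reduce the product.
R2 ← R2 + (1/19)·R1: [0, -759/19]
R3 ← R3 − (5/19)·R1: [0, -1221/19]
R3 ← R3 − (37/23)·R2: [0, 0]
2 nonzero rows, so rank(PC) = 2.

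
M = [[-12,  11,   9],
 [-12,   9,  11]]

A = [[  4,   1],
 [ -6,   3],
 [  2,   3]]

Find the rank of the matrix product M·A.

First compute MA:
[[-96,  48],
 [-80,  48]]
Now row reduce the product.
R2 ← R2 − (5/6)·R1: [0, 8]
2 nonzero rows, so rank(MA) = 2.

2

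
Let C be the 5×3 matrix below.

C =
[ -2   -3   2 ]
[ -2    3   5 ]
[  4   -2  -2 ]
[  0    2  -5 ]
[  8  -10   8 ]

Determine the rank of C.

3

Row reduce to echelon form.
R2 ← R2 − R1: [0, 6, 3]
R3 ← R3 + (2)·R1: [0, -8, 2]
R5 ← R5 + (4)·R1: [0, -22, 16]
R3 ← R3 + (4/3)·R2: [0, 0, 6]
R4 ← R4 − (1/3)·R2: [0, 0, -6]
R5 ← R5 + (11/3)·R2: [0, 0, 27]
R4 ← R4 + R3: [0, 0, 0]
R5 ← R5 − (9/2)·R3: [0, 0, 0]
Echelon form has 3 nonzero rows, so rank(C) = 3.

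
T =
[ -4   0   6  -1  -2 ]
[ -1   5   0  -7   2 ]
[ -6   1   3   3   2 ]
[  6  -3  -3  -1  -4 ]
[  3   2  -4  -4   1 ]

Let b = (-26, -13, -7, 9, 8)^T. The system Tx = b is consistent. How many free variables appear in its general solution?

Row reduce the augmented matrix [T | b].
R2 ← R2 − (1/4)·R1: [0, 5, -3/2, -27/4, 5/2, -13/2]
R3 ← R3 − (3/2)·R1: [0, 1, -6, 9/2, 5, 32]
R4 ← R4 + (3/2)·R1: [0, -3, 6, -5/2, -7, -30]
R5 ← R5 + (3/4)·R1: [0, 2, 1/2, -19/4, -1/2, -23/2]
R3 ← R3 − (1/5)·R2: [0, 0, -57/10, 117/20, 9/2, 333/10]
R4 ← R4 + (3/5)·R2: [0, 0, 51/10, -131/20, -11/2, -339/10]
R5 ← R5 − (2/5)·R2: [0, 0, 11/10, -41/20, -3/2, -89/10]
R4 ← R4 + (17/19)·R3: [0, 0, 0, -25/19, -28/19, -78/19]
R5 ← R5 + (11/57)·R3: [0, 0, 0, -35/38, -12/19, -47/19]
R5 ← R5 − (7/10)·R4: [0, 0, 0, 0, 2/5, 2/5]
The echelon form has 5 nonzero rows, and every pivot lies in the first 5 columns, so rank(T) = rank([T|b]) = 5.
The system is consistent.
Free variables = (unknowns) − (rank) = 5 − 5 = 0.

0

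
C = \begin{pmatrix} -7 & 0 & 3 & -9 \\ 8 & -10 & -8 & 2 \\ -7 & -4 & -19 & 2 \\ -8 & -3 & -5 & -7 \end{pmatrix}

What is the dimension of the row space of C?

4

Row reduce to echelon form.
R2 ← R2 + (8/7)·R1: [0, -10, -32/7, -58/7]
R3 ← R3 − R1: [0, -4, -22, 11]
R4 ← R4 − (8/7)·R1: [0, -3, -59/7, 23/7]
R3 ← R3 − (2/5)·R2: [0, 0, -706/35, 501/35]
R4 ← R4 − (3/10)·R2: [0, 0, -247/35, 202/35]
R4 ← R4 − (247/706)·R3: [0, 0, 0, 539/706]
Echelon form has 4 nonzero rows, so rank(C) = 4.
The row space has dimension equal to the rank: 4.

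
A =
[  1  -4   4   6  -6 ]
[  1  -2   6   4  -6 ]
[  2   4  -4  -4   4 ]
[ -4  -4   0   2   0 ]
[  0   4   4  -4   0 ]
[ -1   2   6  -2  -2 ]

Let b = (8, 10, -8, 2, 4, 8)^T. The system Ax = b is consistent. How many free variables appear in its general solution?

Row reduce the augmented matrix [A | b].
R2 ← R2 − R1: [0, 2, 2, -2, 0, 2]
R3 ← R3 − (2)·R1: [0, 12, -12, -16, 16, -24]
R4 ← R4 + (4)·R1: [0, -20, 16, 26, -24, 34]
R6 ← R6 + R1: [0, -2, 10, 4, -8, 16]
R3 ← R3 − (6)·R2: [0, 0, -24, -4, 16, -36]
R4 ← R4 + (10)·R2: [0, 0, 36, 6, -24, 54]
R5 ← R5 − (2)·R2: [0, 0, 0, 0, 0, 0]
R6 ← R6 + R2: [0, 0, 12, 2, -8, 18]
R4 ← R4 + (3/2)·R3: [0, 0, 0, 0, 0, 0]
R6 ← R6 + (1/2)·R3: [0, 0, 0, 0, 0, 0]
The echelon form has 3 nonzero rows, and every pivot lies in the first 5 columns, so rank(A) = rank([A|b]) = 3.
The system is consistent.
Free variables = (unknowns) − (rank) = 5 − 3 = 2.

2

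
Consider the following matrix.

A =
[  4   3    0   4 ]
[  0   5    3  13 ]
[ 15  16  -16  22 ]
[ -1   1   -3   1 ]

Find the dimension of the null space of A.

0

Row reduce to echelon form.
R3 ← R3 − (15/4)·R1: [0, 19/4, -16, 7]
R4 ← R4 + (1/4)·R1: [0, 7/4, -3, 2]
R3 ← R3 − (19/20)·R2: [0, 0, -377/20, -107/20]
R4 ← R4 − (7/20)·R2: [0, 0, -81/20, -51/20]
R4 ← R4 − (81/377)·R3: [0, 0, 0, -528/377]
4 nonzero rows, so rank(A) = 4.
A has 4 columns; by rank–nullity, nullity = 4 − 4 = 0.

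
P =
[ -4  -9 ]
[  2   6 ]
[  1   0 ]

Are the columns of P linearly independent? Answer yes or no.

yes

Row reduce P to echelon form.
R2 ← R2 + (1/2)·R1: [0, 3/2]
R3 ← R3 + (1/4)·R1: [0, -9/4]
R3 ← R3 + (3/2)·R2: [0, 0]
2 pivots among 2 columns.
Every column is a pivot column, so the columns are linearly independent.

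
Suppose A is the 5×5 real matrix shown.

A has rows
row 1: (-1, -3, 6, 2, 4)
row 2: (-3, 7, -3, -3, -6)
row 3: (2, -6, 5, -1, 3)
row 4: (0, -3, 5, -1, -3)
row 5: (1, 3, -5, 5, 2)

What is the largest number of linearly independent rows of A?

Row reduce to echelon form.
R2 ← R2 − (3)·R1: [0, 16, -21, -9, -18]
R3 ← R3 + (2)·R1: [0, -12, 17, 3, 11]
R5 ← R5 + R1: [0, 0, 1, 7, 6]
R3 ← R3 + (3/4)·R2: [0, 0, 5/4, -15/4, -5/2]
R4 ← R4 + (3/16)·R2: [0, 0, 17/16, -43/16, -51/8]
R4 ← R4 − (17/20)·R3: [0, 0, 0, 1/2, -17/4]
R5 ← R5 − (4/5)·R3: [0, 0, 0, 10, 8]
R5 ← R5 − (20)·R4: [0, 0, 0, 0, 93]
Echelon form has 5 nonzero rows, so rank(A) = 5.
The rank gives the maximum number of linearly independent rows: 5.

5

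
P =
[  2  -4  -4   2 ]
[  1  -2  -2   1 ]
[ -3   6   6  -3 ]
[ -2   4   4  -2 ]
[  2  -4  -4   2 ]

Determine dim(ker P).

3

Row reduce to echelon form.
R2 ← R2 − (1/2)·R1: [0, 0, 0, 0]
R3 ← R3 + (3/2)·R1: [0, 0, 0, 0]
R4 ← R4 + R1: [0, 0, 0, 0]
R5 ← R5 − R1: [0, 0, 0, 0]
1 nonzero row, so rank(P) = 1.
P has 4 columns; by rank–nullity, nullity = 4 − 1 = 3.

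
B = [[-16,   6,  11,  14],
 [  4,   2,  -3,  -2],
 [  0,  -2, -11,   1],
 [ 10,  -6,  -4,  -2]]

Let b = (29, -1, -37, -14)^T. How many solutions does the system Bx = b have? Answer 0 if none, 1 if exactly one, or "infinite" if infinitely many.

Row reduce the augmented matrix [B | b].
R2 ← R2 + (1/4)·R1: [0, 7/2, -1/4, 3/2, 25/4]
R4 ← R4 + (5/8)·R1: [0, -9/4, 23/8, 27/4, 33/8]
R3 ← R3 + (4/7)·R2: [0, 0, -78/7, 13/7, -234/7]
R4 ← R4 + (9/14)·R2: [0, 0, 19/7, 54/7, 57/7]
R4 ← R4 + (19/78)·R3: [0, 0, 0, 49/6, 0]
The echelon form has 4 nonzero rows, and every pivot lies in the first 4 columns, so rank(B) = rank([B|b]) = 4.
The system is consistent.
rank = 4 = number of unknowns, so the solution is unique.

1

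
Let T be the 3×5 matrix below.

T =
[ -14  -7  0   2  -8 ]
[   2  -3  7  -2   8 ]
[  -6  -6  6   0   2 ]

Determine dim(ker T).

Row reduce to echelon form.
R2 ← R2 + (1/7)·R1: [0, -4, 7, -12/7, 48/7]
R3 ← R3 − (3/7)·R1: [0, -3, 6, -6/7, 38/7]
R3 ← R3 − (3/4)·R2: [0, 0, 3/4, 3/7, 2/7]
3 nonzero rows, so rank(T) = 3.
T has 5 columns; by rank–nullity, nullity = 5 − 3 = 2.

2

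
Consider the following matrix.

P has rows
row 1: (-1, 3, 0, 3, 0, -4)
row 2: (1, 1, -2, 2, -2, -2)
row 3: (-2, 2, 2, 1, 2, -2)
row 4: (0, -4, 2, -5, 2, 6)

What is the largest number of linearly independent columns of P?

2

Row reduce to echelon form.
R2 ← R2 + R1: [0, 4, -2, 5, -2, -6]
R3 ← R3 − (2)·R1: [0, -4, 2, -5, 2, 6]
R3 ← R3 + R2: [0, 0, 0, 0, 0, 0]
R4 ← R4 + R2: [0, 0, 0, 0, 0, 0]
Echelon form has 2 nonzero rows, so rank(P) = 2.
The rank gives the maximum number of linearly independent columns: 2.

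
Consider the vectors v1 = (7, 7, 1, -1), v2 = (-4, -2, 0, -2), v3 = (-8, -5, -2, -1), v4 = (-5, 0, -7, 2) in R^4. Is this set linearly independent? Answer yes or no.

no

Form the matrix with these vectors as rows and row reduce.
R2 ← R2 + (4/7)·R1: [0, 2, 4/7, -18/7]
R3 ← R3 + (8/7)·R1: [0, 3, -6/7, -15/7]
R4 ← R4 + (5/7)·R1: [0, 5, -44/7, 9/7]
R3 ← R3 − (3/2)·R2: [0, 0, -12/7, 12/7]
R4 ← R4 − (5/2)·R2: [0, 0, -54/7, 54/7]
R4 ← R4 − (9/2)·R3: [0, 0, 0, 0]
3 nonzero rows, so the 4 vectors span a space of dimension 3.
Since 3 < 4, the vectors are linearly dependent.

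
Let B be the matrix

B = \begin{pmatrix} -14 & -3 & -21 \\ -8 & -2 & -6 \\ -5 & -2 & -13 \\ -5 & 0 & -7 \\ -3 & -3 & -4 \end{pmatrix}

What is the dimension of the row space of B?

3

Row reduce to echelon form.
R2 ← R2 − (4/7)·R1: [0, -2/7, 6]
R3 ← R3 − (5/14)·R1: [0, -13/14, -11/2]
R4 ← R4 − (5/14)·R1: [0, 15/14, 1/2]
R5 ← R5 − (3/14)·R1: [0, -33/14, 1/2]
R3 ← R3 − (13/4)·R2: [0, 0, -25]
R4 ← R4 + (15/4)·R2: [0, 0, 23]
R5 ← R5 − (33/4)·R2: [0, 0, -49]
R4 ← R4 + (23/25)·R3: [0, 0, 0]
R5 ← R5 − (49/25)·R3: [0, 0, 0]
Echelon form has 3 nonzero rows, so rank(B) = 3.
The row space has dimension equal to the rank: 3.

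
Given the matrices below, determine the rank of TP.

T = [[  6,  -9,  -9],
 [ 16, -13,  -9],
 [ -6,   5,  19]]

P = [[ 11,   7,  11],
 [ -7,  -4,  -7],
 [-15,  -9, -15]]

2

First compute TP:
[[264, 159, 264],
 [402, 245, 402],
 [-386, -233, -386]]
Now row reduce the product.
R2 ← R2 − (67/44)·R1: [0, 127/44, 0]
R3 ← R3 + (193/132)·R1: [0, -23/44, 0]
R3 ← R3 + (23/127)·R2: [0, 0, 0]
2 nonzero rows, so rank(TP) = 2.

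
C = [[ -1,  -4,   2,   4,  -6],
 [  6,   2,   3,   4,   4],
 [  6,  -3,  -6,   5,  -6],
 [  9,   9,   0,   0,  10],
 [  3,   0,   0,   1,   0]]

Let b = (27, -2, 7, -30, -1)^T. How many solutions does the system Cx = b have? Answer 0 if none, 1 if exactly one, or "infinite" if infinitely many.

1

Row reduce the augmented matrix [C | b].
R2 ← R2 + (6)·R1: [0, -22, 15, 28, -32, 160]
R3 ← R3 + (6)·R1: [0, -27, 6, 29, -42, 169]
R4 ← R4 + (9)·R1: [0, -27, 18, 36, -44, 213]
R5 ← R5 + (3)·R1: [0, -12, 6, 13, -18, 80]
R3 ← R3 − (27/22)·R2: [0, 0, -273/22, -59/11, -30/11, -301/11]
R4 ← R4 − (27/22)·R2: [0, 0, -9/22, 18/11, -52/11, 183/11]
R5 ← R5 − (6/11)·R2: [0, 0, -24/11, -25/11, -6/11, -80/11]
R4 ← R4 − (3/91)·R3: [0, 0, 0, 165/91, -422/91, 228/13]
R5 ← R5 − (16/91)·R3: [0, 0, 0, -121/91, -6/91, -32/13]
R5 ← R5 + (11/15)·R4: [0, 0, 0, 0, -52/15, 52/5]
The echelon form has 5 nonzero rows, and every pivot lies in the first 5 columns, so rank(C) = rank([C|b]) = 5.
The system is consistent.
rank = 5 = number of unknowns, so the solution is unique.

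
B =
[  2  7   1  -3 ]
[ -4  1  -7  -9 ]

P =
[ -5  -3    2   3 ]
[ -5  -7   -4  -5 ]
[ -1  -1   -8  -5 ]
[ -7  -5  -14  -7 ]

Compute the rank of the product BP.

2

First compute BP:
[[-25, -41,  10, -13],
 [ 85,  57, 170,  81]]
Now row reduce the product.
R2 ← R2 + (17/5)·R1: [0, -412/5, 204, 184/5]
2 nonzero rows, so rank(BP) = 2.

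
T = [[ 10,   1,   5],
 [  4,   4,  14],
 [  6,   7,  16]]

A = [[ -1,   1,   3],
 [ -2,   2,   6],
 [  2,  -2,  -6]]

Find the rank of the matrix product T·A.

1

First compute TA:
[[ -2,   2,   6],
 [ 16, -16, -48],
 [ 12, -12, -36]]
Now row reduce the product.
R2 ← R2 + (8)·R1: [0, 0, 0]
R3 ← R3 + (6)·R1: [0, 0, 0]
1 nonzero row, so rank(TA) = 1.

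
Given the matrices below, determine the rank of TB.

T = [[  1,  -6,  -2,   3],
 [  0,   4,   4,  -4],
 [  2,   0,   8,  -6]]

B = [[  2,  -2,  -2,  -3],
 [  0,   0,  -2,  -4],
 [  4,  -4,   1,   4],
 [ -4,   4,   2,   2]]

First compute TB:
[[-18,  18,  14,  19],
 [ 32, -32, -12,  -8],
 [ 60, -60,  -8,  14]]
Now row reduce the product.
R2 ← R2 + (16/9)·R1: [0, 0, 116/9, 232/9]
R3 ← R3 + (10/3)·R1: [0, 0, 116/3, 232/3]
R3 ← R3 − (3)·R2: [0, 0, 0, 0]
2 nonzero rows, so rank(TB) = 2.

2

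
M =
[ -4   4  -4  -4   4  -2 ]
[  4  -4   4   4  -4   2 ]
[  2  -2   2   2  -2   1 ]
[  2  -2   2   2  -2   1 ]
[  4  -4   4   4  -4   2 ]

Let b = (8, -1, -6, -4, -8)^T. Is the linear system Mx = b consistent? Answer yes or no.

Row reduce the augmented matrix [M | b].
R2 ← R2 + R1: [0, 0, 0, 0, 0, 0, 7]
R3 ← R3 + (1/2)·R1: [0, 0, 0, 0, 0, 0, -2]
R4 ← R4 + (1/2)·R1: [0, 0, 0, 0, 0, 0, 0]
R5 ← R5 + R1: [0, 0, 0, 0, 0, 0, 0]
R3 ← R3 + (2/7)·R2: [0, 0, 0, 0, 0, 0, 0]
The echelon form has 2 nonzero rows; the last pivot sits in the augmented column, so rank(M) = 1 but rank([M|b]) = 2.
Since the ranks differ, the system is inconsistent.

no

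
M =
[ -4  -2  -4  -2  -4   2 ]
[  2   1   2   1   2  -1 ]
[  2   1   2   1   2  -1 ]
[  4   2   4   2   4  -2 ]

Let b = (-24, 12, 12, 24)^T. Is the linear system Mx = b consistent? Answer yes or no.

Row reduce the augmented matrix [M | b].
R2 ← R2 + (1/2)·R1: [0, 0, 0, 0, 0, 0, 0]
R3 ← R3 + (1/2)·R1: [0, 0, 0, 0, 0, 0, 0]
R4 ← R4 + R1: [0, 0, 0, 0, 0, 0, 0]
The echelon form has 1 nonzero rows, and every pivot lies in the first 6 columns, so rank(M) = rank([M|b]) = 1.
The system is consistent.

yes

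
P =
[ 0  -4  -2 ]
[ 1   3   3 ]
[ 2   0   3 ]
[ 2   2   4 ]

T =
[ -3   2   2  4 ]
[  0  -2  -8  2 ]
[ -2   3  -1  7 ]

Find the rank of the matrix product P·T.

2

First compute PT:
[[  4,   2,  34, -22],
 [ -9,   5, -25,  31],
 [-12,  13,   1,  29],
 [-14,  12, -16,  40]]
Now row reduce the product.
R2 ← R2 + (9/4)·R1: [0, 19/2, 103/2, -37/2]
R3 ← R3 + (3)·R1: [0, 19, 103, -37]
R4 ← R4 + (7/2)·R1: [0, 19, 103, -37]
R3 ← R3 − (2)·R2: [0, 0, 0, 0]
R4 ← R4 − (2)·R2: [0, 0, 0, 0]
2 nonzero rows, so rank(PT) = 2.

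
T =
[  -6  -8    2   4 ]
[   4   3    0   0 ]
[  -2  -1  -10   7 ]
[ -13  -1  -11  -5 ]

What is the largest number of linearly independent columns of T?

Row reduce to echelon form.
R2 ← R2 + (2/3)·R1: [0, -7/3, 4/3, 8/3]
R3 ← R3 − (1/3)·R1: [0, 5/3, -32/3, 17/3]
R4 ← R4 − (13/6)·R1: [0, 49/3, -46/3, -41/3]
R3 ← R3 + (5/7)·R2: [0, 0, -68/7, 53/7]
R4 ← R4 + (7)·R2: [0, 0, -6, 5]
R4 ← R4 − (21/34)·R3: [0, 0, 0, 11/34]
Echelon form has 4 nonzero rows, so rank(T) = 4.
The rank gives the maximum number of linearly independent columns: 4.

4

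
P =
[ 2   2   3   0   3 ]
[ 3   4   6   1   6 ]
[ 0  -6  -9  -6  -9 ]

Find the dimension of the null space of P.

3

Row reduce to echelon form.
R2 ← R2 − (3/2)·R1: [0, 1, 3/2, 1, 3/2]
R3 ← R3 + (6)·R2: [0, 0, 0, 0, 0]
2 nonzero rows, so rank(P) = 2.
P has 5 columns; by rank–nullity, nullity = 5 − 2 = 3.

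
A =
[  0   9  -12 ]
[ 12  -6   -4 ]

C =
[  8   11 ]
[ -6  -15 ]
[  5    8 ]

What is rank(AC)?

First compute AC:
[[-114, -231],
 [112, 190]]
Now row reduce the product.
R2 ← R2 + (56/57)·R1: [0, -702/19]
2 nonzero rows, so rank(AC) = 2.

2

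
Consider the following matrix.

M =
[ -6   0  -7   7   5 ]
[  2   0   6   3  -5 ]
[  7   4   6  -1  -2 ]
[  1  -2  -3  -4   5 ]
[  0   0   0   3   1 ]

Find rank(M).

Row reduce to echelon form.
R2 ← R2 + (1/3)·R1: [0, 0, 11/3, 16/3, -10/3]
R3 ← R3 + (7/6)·R1: [0, 4, -13/6, 43/6, 23/6]
R4 ← R4 + (1/6)·R1: [0, -2, -25/6, -17/6, 35/6]
Swap R2 ↔ R3
R4 ← R4 + (1/2)·R2: [0, 0, -21/4, 3/4, 31/4]
R4 ← R4 + (63/44)·R3: [0, 0, 0, 369/44, 131/44]
R5 ← R5 − (44/123)·R4: [0, 0, 0, 0, -8/123]
Echelon form has 5 nonzero rows, so rank(M) = 5.

5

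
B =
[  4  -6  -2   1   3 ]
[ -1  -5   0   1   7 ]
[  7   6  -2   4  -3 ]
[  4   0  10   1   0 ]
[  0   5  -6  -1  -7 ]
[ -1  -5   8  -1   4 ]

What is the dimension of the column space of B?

4

Row reduce to echelon form.
R2 ← R2 + (1/4)·R1: [0, -13/2, -1/2, 5/4, 31/4]
R3 ← R3 − (7/4)·R1: [0, 33/2, 3/2, 9/4, -33/4]
R4 ← R4 − R1: [0, 6, 12, 0, -3]
R6 ← R6 + (1/4)·R1: [0, -13/2, 15/2, -3/4, 19/4]
R3 ← R3 + (33/13)·R2: [0, 0, 3/13, 141/26, 297/26]
R4 ← R4 + (12/13)·R2: [0, 0, 150/13, 15/13, 54/13]
R5 ← R5 + (10/13)·R2: [0, 0, -83/13, -1/26, -27/26]
R6 ← R6 − R2: [0, 0, 8, -2, -3]
R4 ← R4 − (50)·R3: [0, 0, 0, -270, -567]
R5 ← R5 + (83/3)·R3: [0, 0, 0, 150, 315]
R6 ← R6 − (104/3)·R3: [0, 0, 0, -190, -399]
R5 ← R5 + (5/9)·R4: [0, 0, 0, 0, 0]
R6 ← R6 − (19/27)·R4: [0, 0, 0, 0, 0]
Echelon form has 4 nonzero rows, so rank(B) = 4.
The column space has dimension equal to the rank: 4.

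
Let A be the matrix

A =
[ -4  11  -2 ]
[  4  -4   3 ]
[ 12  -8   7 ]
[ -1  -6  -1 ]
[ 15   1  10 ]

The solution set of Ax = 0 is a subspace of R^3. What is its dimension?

Row reduce to echelon form.
R2 ← R2 + R1: [0, 7, 1]
R3 ← R3 + (3)·R1: [0, 25, 1]
R4 ← R4 − (1/4)·R1: [0, -35/4, -1/2]
R5 ← R5 + (15/4)·R1: [0, 169/4, 5/2]
R3 ← R3 − (25/7)·R2: [0, 0, -18/7]
R4 ← R4 + (5/4)·R2: [0, 0, 3/4]
R5 ← R5 − (169/28)·R2: [0, 0, -99/28]
R4 ← R4 + (7/24)·R3: [0, 0, 0]
R5 ← R5 − (11/8)·R3: [0, 0, 0]
3 nonzero rows, so rank(A) = 3.
A has 3 columns; by rank–nullity, nullity = 3 − 3 = 0.

0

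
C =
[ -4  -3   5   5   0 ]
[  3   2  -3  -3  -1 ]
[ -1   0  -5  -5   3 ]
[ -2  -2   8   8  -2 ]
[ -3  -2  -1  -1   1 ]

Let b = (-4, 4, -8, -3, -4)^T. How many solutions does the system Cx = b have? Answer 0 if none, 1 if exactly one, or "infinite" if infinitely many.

0

Row reduce the augmented matrix [C | b].
R2 ← R2 + (3/4)·R1: [0, -1/4, 3/4, 3/4, -1, 1]
R3 ← R3 − (1/4)·R1: [0, 3/4, -25/4, -25/4, 3, -7]
R4 ← R4 − (1/2)·R1: [0, -1/2, 11/2, 11/2, -2, -1]
R5 ← R5 − (3/4)·R1: [0, 1/4, -19/4, -19/4, 1, -1]
R3 ← R3 + (3)·R2: [0, 0, -4, -4, 0, -4]
R4 ← R4 − (2)·R2: [0, 0, 4, 4, 0, -3]
R5 ← R5 + R2: [0, 0, -4, -4, 0, 0]
R4 ← R4 + R3: [0, 0, 0, 0, 0, -7]
R5 ← R5 − R3: [0, 0, 0, 0, 0, 4]
R5 ← R5 + (4/7)·R4: [0, 0, 0, 0, 0, 0]
The echelon form has 4 nonzero rows; the last pivot sits in the augmented column, so rank(C) = 3 but rank([C|b]) = 4.
Since the ranks differ, the system is inconsistent.
It has no solutions.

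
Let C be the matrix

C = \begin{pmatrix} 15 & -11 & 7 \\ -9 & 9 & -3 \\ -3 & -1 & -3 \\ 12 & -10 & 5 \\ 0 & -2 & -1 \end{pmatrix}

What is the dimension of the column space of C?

Row reduce to echelon form.
R2 ← R2 + (3/5)·R1: [0, 12/5, 6/5]
R3 ← R3 + (1/5)·R1: [0, -16/5, -8/5]
R4 ← R4 − (4/5)·R1: [0, -6/5, -3/5]
R3 ← R3 + (4/3)·R2: [0, 0, 0]
R4 ← R4 + (1/2)·R2: [0, 0, 0]
R5 ← R5 + (5/6)·R2: [0, 0, 0]
Echelon form has 2 nonzero rows, so rank(C) = 2.
The column space has dimension equal to the rank: 2.

2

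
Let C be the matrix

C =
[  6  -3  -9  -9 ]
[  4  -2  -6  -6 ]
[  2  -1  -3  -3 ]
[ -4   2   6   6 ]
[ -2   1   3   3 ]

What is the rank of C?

1

Row reduce to echelon form.
R2 ← R2 − (2/3)·R1: [0, 0, 0, 0]
R3 ← R3 − (1/3)·R1: [0, 0, 0, 0]
R4 ← R4 + (2/3)·R1: [0, 0, 0, 0]
R5 ← R5 + (1/3)·R1: [0, 0, 0, 0]
Echelon form has 1 nonzero row, so rank(C) = 1.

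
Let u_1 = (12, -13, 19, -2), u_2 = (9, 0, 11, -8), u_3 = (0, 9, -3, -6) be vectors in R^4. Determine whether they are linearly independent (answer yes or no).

no

Form the matrix with these vectors as rows and row reduce.
R2 ← R2 − (3/4)·R1: [0, 39/4, -13/4, -13/2]
R3 ← R3 − (12/13)·R2: [0, 0, 0, 0]
2 nonzero rows, so the 3 vectors span a space of dimension 2.
Since 2 < 3, the vectors are linearly dependent.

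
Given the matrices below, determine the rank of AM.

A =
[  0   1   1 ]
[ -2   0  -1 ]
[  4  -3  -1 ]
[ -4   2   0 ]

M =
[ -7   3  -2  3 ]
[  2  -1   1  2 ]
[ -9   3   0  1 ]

2

First compute AM:
[[ -7,   2,   1,   3],
 [ 23,  -9,   4,  -7],
 [-25,  12, -11,   5],
 [ 32, -14,  10,  -8]]
Now row reduce the product.
R2 ← R2 + (23/7)·R1: [0, -17/7, 51/7, 20/7]
R3 ← R3 − (25/7)·R1: [0, 34/7, -102/7, -40/7]
R4 ← R4 + (32/7)·R1: [0, -34/7, 102/7, 40/7]
R3 ← R3 + (2)·R2: [0, 0, 0, 0]
R4 ← R4 − (2)·R2: [0, 0, 0, 0]
2 nonzero rows, so rank(AM) = 2.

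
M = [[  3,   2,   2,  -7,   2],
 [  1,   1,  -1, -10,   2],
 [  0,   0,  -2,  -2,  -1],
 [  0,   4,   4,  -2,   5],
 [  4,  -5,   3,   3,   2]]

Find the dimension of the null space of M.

0

Row reduce to echelon form.
R2 ← R2 − (1/3)·R1: [0, 1/3, -5/3, -23/3, 4/3]
R5 ← R5 − (4/3)·R1: [0, -23/3, 1/3, 37/3, -2/3]
R4 ← R4 − (12)·R2: [0, 0, 24, 90, -11]
R5 ← R5 + (23)·R2: [0, 0, -38, -164, 30]
R4 ← R4 + (12)·R3: [0, 0, 0, 66, -23]
R5 ← R5 − (19)·R3: [0, 0, 0, -126, 49]
R5 ← R5 + (21/11)·R4: [0, 0, 0, 0, 56/11]
5 nonzero rows, so rank(M) = 5.
M has 5 columns; by rank–nullity, nullity = 5 − 5 = 0.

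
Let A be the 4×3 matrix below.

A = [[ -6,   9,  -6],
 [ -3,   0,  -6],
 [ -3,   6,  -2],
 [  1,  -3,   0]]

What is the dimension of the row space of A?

Row reduce to echelon form.
R2 ← R2 − (1/2)·R1: [0, -9/2, -3]
R3 ← R3 − (1/2)·R1: [0, 3/2, 1]
R4 ← R4 + (1/6)·R1: [0, -3/2, -1]
R3 ← R3 + (1/3)·R2: [0, 0, 0]
R4 ← R4 − (1/3)·R2: [0, 0, 0]
Echelon form has 2 nonzero rows, so rank(A) = 2.
The row space has dimension equal to the rank: 2.

2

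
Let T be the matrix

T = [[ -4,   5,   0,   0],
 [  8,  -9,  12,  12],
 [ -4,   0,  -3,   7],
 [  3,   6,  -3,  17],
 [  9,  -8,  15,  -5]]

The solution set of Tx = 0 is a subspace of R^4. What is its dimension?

Row reduce to echelon form.
R2 ← R2 + (2)·R1: [0, 1, 12, 12]
R3 ← R3 − R1: [0, -5, -3, 7]
R4 ← R4 + (3/4)·R1: [0, 39/4, -3, 17]
R5 ← R5 + (9/4)·R1: [0, 13/4, 15, -5]
R3 ← R3 + (5)·R2: [0, 0, 57, 67]
R4 ← R4 − (39/4)·R2: [0, 0, -120, -100]
R5 ← R5 − (13/4)·R2: [0, 0, -24, -44]
R4 ← R4 + (40/19)·R3: [0, 0, 0, 780/19]
R5 ← R5 + (8/19)·R3: [0, 0, 0, -300/19]
R5 ← R5 + (5/13)·R4: [0, 0, 0, 0]
4 nonzero rows, so rank(T) = 4.
T has 4 columns; by rank–nullity, nullity = 4 − 4 = 0.

0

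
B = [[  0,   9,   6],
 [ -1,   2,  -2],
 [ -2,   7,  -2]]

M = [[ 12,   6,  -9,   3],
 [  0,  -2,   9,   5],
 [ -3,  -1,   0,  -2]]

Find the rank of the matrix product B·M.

1

First compute BM:
[[-18, -24,  81,  33],
 [ -6,  -8,  27,  11],
 [-18, -24,  81,  33]]
Now row reduce the product.
R2 ← R2 − (1/3)·R1: [0, 0, 0, 0]
R3 ← R3 − R1: [0, 0, 0, 0]
1 nonzero row, so rank(BM) = 1.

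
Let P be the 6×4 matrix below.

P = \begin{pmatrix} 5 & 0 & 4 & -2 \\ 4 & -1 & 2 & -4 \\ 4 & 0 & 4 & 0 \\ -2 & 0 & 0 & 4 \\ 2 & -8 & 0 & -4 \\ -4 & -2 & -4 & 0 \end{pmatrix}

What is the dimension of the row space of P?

3

Row reduce to echelon form.
R2 ← R2 − (4/5)·R1: [0, -1, -6/5, -12/5]
R3 ← R3 − (4/5)·R1: [0, 0, 4/5, 8/5]
R4 ← R4 + (2/5)·R1: [0, 0, 8/5, 16/5]
R5 ← R5 − (2/5)·R1: [0, -8, -8/5, -16/5]
R6 ← R6 + (4/5)·R1: [0, -2, -4/5, -8/5]
R5 ← R5 − (8)·R2: [0, 0, 8, 16]
R6 ← R6 − (2)·R2: [0, 0, 8/5, 16/5]
R4 ← R4 − (2)·R3: [0, 0, 0, 0]
R5 ← R5 − (10)·R3: [0, 0, 0, 0]
R6 ← R6 − (2)·R3: [0, 0, 0, 0]
Echelon form has 3 nonzero rows, so rank(P) = 3.
The row space has dimension equal to the rank: 3.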